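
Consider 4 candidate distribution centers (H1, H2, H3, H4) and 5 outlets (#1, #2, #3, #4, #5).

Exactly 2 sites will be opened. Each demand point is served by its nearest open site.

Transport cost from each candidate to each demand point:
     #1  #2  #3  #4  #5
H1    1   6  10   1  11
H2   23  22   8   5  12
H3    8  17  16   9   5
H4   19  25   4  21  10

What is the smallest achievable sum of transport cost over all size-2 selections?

22

Open {H1, H4}.
  #1→H1 1, #2→H1 6, #3→H4 4, #4→H1 1, #5→H4 10  ⇒ total 22.
Compare {H1, H3}: total 23.
Compare {H1, H2}: total 27.
No size-2 selection does better; minimum is 22.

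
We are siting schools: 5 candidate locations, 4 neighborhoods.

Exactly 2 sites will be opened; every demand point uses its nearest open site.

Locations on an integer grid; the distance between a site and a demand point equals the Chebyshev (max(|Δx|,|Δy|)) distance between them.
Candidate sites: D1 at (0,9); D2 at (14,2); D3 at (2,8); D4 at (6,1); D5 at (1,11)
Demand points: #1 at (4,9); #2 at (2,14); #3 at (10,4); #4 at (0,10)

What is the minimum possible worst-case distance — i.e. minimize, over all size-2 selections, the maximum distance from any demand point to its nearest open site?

4

Open {D2, D5}.
  Farthest demand point is #3 at distance 4 (to D2); all others are ≤ 4.
With {D4, D5} the worst case is 4.
With {D1, D2} the worst case is 5.
No size-2 selection achieves below 4.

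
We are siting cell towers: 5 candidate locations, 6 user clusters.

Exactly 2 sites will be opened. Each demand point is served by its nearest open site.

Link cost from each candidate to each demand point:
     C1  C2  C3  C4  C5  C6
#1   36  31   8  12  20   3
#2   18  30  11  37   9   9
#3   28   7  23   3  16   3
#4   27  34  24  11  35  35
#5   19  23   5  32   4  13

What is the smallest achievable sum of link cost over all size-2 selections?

41

Open {#3, #5}.
  C1→#5 19, C2→#3 7, C3→#5 5, C4→#3 3, C5→#5 4, C6→#3 3  ⇒ total 41.
Compare {#2, #3}: total 51.
Compare {#1, #3}: total 65.
No size-2 selection does better; minimum is 41.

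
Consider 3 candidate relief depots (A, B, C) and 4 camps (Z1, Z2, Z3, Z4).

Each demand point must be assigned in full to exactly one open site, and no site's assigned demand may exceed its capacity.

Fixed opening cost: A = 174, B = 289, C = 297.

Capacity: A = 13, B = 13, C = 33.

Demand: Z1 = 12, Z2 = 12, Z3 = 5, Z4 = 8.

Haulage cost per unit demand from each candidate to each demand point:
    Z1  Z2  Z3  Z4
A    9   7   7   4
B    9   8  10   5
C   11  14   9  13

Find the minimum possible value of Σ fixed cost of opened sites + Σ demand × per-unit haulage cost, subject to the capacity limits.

836

Open {A, C}; cheapest assignment that respects the capacities:
  A (cap 13, load 12): Z2 — cost 12×7 = 84
  C (cap 33, load 25): Z1, Z3, Z4 — cost 12×11 + 5×9 + 8×13 = 281
  Shipping 365, fixed 471 → total 836.
  Any other capacity-feasible assignment to {A, C} ships for at least 365.
Compare {B, C}: its best feasible assignment gives total 963.
Compare {A, B, C}: its best feasible assignment gives total 1055.
Every other set of open sites that can feasibly serve all demand totals ≥ 963 even under its best assignment. Minimum: 836.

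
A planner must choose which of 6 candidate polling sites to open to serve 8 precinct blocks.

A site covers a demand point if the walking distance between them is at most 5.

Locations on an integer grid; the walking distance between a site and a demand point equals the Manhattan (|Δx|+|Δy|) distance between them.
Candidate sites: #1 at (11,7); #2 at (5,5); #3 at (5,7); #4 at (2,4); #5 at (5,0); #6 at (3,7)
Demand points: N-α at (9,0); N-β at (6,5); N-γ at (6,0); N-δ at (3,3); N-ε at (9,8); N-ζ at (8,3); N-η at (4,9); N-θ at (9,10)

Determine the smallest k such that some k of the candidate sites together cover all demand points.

3

Coverage sets (demand points within 5 of each site):
  #1: {N-ε, N-θ}
  #2: {N-β, N-δ, N-ζ, N-η}
  #3: {N-β, N-ε, N-η}
  #4: {N-β, N-δ}
  #5: {N-α, N-γ, N-δ}
  #6: {N-β, N-δ, N-η}
No 2 sites suffice: every size-2 union leaves at least one demand point uncovered.
But {#1, #2, #5} covers everything, so the minimum is 3.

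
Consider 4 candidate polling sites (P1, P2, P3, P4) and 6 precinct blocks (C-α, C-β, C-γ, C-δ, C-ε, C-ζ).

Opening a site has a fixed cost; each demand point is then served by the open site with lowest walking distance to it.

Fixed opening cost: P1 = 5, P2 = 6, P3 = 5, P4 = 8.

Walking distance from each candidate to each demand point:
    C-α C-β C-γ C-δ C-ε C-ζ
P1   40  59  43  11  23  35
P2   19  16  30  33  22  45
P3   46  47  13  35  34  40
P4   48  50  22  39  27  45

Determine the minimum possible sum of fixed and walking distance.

Open {P1, P2, P3}: assign each demand point to its cheapest open site.
  C-α→P2 19, C-β→P2 16, C-γ→P3 13, C-δ→P1 11, C-ε→P2 22, C-ζ→P1 35
  walking distance 116, fixed 16 → total 132.
Compare {P1, P2, P3, P4}: walking distance 116 + fixed 24 = 140.
Compare {P1, P2}: walking distance 133 + fixed 11 = 144.
Compare {P1, P2, P4}: walking distance 125 + fixed 19 = 144.
All other subsets cost ≥ 140. Minimum total cost: 132.

132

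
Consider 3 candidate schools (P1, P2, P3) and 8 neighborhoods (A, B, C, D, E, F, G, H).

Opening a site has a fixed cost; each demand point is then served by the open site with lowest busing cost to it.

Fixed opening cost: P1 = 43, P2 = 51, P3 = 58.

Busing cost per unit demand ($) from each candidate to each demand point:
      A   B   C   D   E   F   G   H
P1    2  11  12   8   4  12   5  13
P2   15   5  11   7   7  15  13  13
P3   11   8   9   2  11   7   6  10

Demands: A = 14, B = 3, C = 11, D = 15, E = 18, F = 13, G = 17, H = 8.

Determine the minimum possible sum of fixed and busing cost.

Open {P1, P3}: assign each demand point to its cheapest open site.
  A→P1 14×2=28, B→P3 3×8=24, C→P3 11×9=99, D→P3 15×2=30, E→P1 18×4=72, F→P3 13×7=91, G→P1 17×5=85, H→P3 8×10=80
  busing cost 509, fixed 101 → total 610.
Compare {P1, P2, P3}: busing cost 500 + fixed 152 = 652.
Compare {P1}: busing cost 730 + fixed 43 = 773.
Compare {P1, P2}: busing cost 686 + fixed 94 = 780.
All other subsets cost ≥ 652. Minimum total cost: 610.

610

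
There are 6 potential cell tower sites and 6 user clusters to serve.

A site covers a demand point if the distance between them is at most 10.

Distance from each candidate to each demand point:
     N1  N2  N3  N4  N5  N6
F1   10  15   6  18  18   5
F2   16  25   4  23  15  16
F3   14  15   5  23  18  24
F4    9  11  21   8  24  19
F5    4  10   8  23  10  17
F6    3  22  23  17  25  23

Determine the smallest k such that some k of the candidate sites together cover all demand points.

3

Coverage sets (demand points within 10 of each site):
  F1: {N1, N3, N6}
  F2: {N3}
  F3: {N3}
  F4: {N1, N4}
  F5: {N1, N2, N3, N5}
  F6: {N1}
No 2 sites suffice: every size-2 union leaves at least one demand point uncovered.
But {F1, F4, F5} covers everything, so the minimum is 3.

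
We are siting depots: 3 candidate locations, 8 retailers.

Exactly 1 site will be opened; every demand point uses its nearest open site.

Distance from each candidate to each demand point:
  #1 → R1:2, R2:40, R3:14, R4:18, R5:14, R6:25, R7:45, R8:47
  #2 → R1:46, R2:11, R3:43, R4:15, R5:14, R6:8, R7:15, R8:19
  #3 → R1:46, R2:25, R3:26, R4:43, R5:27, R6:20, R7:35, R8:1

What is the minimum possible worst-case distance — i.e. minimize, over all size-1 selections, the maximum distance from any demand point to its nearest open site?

Open {#2}.
  Farthest demand point is R1 at distance 46 (to #2); all others are ≤ 46.
With {#3} the worst case is 46.
With {#1} the worst case is 47.
No size-1 selection achieves below 46.

46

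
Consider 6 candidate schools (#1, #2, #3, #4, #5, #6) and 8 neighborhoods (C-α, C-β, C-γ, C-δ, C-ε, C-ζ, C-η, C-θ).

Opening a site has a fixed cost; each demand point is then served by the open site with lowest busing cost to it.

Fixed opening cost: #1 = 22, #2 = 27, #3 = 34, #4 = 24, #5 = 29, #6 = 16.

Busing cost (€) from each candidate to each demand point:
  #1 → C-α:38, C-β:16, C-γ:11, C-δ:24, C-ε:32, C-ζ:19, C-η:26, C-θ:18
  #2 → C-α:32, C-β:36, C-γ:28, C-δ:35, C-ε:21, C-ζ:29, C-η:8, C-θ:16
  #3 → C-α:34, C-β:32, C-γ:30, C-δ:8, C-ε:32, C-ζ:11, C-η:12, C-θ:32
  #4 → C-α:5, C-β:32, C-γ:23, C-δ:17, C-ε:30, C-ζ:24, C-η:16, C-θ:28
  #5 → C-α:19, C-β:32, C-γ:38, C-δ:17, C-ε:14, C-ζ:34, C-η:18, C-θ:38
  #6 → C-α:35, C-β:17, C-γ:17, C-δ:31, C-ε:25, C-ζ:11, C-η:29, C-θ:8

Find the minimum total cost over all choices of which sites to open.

Open {#4, #6}: assign each demand point to its cheapest open site.
  C-α→#4 5, C-β→#6 17, C-γ→#6 17, C-δ→#4 17, C-ε→#6 25, C-ζ→#6 11, C-η→#4 16, C-θ→#6 8
  busing cost 116, fixed 40 → total 156.
Compare {#5, #6}: busing cost 121 + fixed 45 = 166.
Compare {#1, #4, #6}: busing cost 109 + fixed 62 = 171.
Compare {#2, #4, #6}: busing cost 104 + fixed 67 = 171.
All other subsets cost ≥ 166. Minimum total cost: 156.

156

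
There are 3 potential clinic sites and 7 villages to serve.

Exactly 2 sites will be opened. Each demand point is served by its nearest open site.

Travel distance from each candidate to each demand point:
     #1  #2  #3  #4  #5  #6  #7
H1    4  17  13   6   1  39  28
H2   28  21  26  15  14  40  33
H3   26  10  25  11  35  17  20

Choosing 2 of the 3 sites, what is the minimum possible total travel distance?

Open {H1, H3}.
  #1→H1 4, #2→H3 10, #3→H1 13, #4→H1 6, #5→H1 1, #6→H3 17, #7→H3 20  ⇒ total 71.
Compare {H1, H2}: total 108.
Compare {H2, H3}: total 123.

71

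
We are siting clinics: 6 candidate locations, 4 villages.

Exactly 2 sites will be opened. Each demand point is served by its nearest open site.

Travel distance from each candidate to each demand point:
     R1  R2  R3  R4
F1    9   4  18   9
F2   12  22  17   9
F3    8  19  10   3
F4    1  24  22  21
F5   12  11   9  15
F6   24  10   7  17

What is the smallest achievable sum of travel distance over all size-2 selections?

25

Open {F1, F3}.
  R1→F3 8, R2→F1 4, R3→F3 10, R4→F3 3  ⇒ total 25.
Compare {F3, F6}: total 28.
Compare {F1, F6}: total 29.
No size-2 selection does better; minimum is 25.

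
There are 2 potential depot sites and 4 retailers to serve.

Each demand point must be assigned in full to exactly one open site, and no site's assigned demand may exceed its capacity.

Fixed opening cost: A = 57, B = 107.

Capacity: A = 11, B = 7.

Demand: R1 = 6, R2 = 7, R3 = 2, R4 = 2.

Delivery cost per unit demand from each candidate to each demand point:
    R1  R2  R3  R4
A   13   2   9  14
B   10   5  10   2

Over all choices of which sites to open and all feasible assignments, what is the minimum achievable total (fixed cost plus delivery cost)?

Open {A, B}; cheapest assignment that respects the capacities:
  A (cap 11, load 11): R2, R3, R4 — cost 7×2 + 2×9 + 2×14 = 60
  B (cap 7, load 6): R1 — cost 6×10 = 60
  Shipping 120, fixed 164 → total 284.
  Any other capacity-feasible assignment to {A, B} ships for at least 120.
Total demand is 17 and no other set of sites has combined capacity ≥ 17, so {A, B} is the only feasible choice of open sites. Minimum: 284.

284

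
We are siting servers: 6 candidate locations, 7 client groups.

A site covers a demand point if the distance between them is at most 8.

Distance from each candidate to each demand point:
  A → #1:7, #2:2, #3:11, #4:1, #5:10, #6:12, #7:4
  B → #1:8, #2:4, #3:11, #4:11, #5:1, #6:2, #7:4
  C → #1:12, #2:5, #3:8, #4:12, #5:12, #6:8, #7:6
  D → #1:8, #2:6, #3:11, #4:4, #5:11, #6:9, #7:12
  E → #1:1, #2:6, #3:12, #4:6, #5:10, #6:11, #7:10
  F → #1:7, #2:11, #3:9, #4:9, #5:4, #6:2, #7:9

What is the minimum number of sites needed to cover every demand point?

Coverage sets (demand points within 8 of each site):
  A: {#1, #2, #4, #7}
  B: {#1, #2, #5, #6, #7}
  C: {#2, #3, #6, #7}
  D: {#1, #2, #4}
  E: {#1, #2, #4}
  F: {#1, #5, #6}
No 2 sites suffice: every size-2 union leaves at least one demand point uncovered.
But {A, B, C} covers everything, so the minimum is 3.

3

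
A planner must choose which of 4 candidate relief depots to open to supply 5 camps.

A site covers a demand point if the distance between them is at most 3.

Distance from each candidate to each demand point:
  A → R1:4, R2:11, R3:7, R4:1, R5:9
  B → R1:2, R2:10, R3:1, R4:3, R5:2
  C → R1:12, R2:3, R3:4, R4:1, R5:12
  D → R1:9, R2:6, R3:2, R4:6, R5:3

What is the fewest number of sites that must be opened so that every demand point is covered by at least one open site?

Coverage sets (demand points within 3 of each site):
  A: {R4}
  B: {R1, R3, R4, R5}
  C: {R2, R4}
  D: {R3, R5}
No single site covers all 5 demand points.
But {B, C} covers everything, so the minimum is 2.

2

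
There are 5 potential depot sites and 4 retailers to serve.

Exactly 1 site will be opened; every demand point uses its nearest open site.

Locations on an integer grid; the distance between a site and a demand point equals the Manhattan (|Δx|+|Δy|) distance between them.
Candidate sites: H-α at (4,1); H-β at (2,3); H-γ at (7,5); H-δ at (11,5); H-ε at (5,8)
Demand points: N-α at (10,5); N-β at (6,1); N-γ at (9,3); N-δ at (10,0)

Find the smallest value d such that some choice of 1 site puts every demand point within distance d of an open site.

Open {H-γ}.
  Farthest demand point is N-δ at distance 8 (to H-γ); all others are ≤ 8.
With {H-δ} the worst case is 9.
With {H-α} the worst case is 10.
No size-1 selection achieves below 8.

8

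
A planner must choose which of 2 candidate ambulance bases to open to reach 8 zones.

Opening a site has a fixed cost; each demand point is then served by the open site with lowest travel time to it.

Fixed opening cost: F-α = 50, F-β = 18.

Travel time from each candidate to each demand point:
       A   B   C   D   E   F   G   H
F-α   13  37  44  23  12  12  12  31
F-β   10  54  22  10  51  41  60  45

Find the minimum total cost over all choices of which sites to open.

Open {F-α, F-β}: assign each demand point to its cheapest open site.
  A→F-β 10, B→F-α 37, C→F-β 22, D→F-β 10, E→F-α 12, F→F-α 12, G→F-α 12, H→F-α 31
  travel time 146, fixed 68 → total 214.
Compare {F-α}: travel time 184 + fixed 50 = 234.
Compare {F-β}: travel time 293 + fixed 18 = 311.

214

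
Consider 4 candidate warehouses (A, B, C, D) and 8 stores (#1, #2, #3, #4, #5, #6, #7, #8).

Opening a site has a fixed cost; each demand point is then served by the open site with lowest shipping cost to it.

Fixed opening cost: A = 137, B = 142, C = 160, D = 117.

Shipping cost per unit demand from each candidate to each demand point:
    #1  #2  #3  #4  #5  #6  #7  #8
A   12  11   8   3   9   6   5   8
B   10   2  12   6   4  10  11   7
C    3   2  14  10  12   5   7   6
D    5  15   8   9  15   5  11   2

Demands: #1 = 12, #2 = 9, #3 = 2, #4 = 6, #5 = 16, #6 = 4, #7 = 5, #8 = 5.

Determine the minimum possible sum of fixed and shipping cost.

534

Open {B}: assign each demand point to its cheapest open site.
  #1→B 12×10=120, #2→B 9×2=18, #3→B 2×12=24, #4→B 6×6=36, #5→B 16×4=64, #6→B 4×10=40, #7→B 5×11=55, #8→B 5×7=35
  shipping cost 392, fixed 142 → total 534.
Compare {B, D}: shipping cost 279 + fixed 259 = 538.
Compare {B, C}: shipping cost 263 + fixed 302 = 565.
Compare {C}: shipping cost 419 + fixed 160 = 579.
All other subsets cost ≥ 538. Minimum total cost: 534.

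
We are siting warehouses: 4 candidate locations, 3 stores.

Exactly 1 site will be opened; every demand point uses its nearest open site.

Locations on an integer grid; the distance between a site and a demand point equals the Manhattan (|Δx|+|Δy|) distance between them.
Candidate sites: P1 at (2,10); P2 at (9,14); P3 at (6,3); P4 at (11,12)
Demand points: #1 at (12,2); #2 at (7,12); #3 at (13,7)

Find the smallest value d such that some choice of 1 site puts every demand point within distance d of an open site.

11

Open {P3}.
  Farthest demand point is #3 at distance 11 (to P3); all others are ≤ 11.
With {P4} the worst case is 11.
With {P2} the worst case is 15.
No size-1 selection achieves below 11.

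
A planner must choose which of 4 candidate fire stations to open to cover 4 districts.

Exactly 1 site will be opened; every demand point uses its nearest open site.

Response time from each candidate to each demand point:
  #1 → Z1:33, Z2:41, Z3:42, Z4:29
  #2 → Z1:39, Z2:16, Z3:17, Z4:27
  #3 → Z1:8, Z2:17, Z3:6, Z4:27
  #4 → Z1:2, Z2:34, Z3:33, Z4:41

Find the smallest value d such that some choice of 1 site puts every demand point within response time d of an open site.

27

Open {#3}.
  Farthest demand point is Z4 at response time 27 (to #3); all others are ≤ 27.
With {#2} the worst case is 39.
With {#4} the worst case is 41.
No size-1 selection achieves below 27.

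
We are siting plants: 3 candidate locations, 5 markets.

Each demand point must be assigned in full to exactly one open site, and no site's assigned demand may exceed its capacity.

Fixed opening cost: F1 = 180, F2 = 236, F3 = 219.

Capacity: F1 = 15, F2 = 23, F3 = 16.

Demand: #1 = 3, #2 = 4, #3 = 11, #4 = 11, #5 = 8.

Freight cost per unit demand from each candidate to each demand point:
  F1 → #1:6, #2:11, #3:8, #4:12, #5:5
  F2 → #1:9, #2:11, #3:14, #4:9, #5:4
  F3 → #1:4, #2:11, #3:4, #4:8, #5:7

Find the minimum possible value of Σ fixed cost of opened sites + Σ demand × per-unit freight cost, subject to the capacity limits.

Open {F2, F3}; cheapest assignment that respects the capacities:
  F2 (cap 23, load 23): #2, #4, #5 — cost 4×11 + 11×9 + 8×4 = 175
  F3 (cap 16, load 14): #1, #3 — cost 3×4 + 11×4 = 56
  Shipping 231, fixed 455 → total 686.
  Any other capacity-feasible assignment to {F2, F3} ships for at least 231.
Compare {F1, F2}: its best feasible assignment gives total 697.
Compare {F1, F2, F3}: its best feasible assignment gives total 866.
Every other set of open sites that can feasibly serve all demand totals ≥ 697 even under its best assignment. Minimum: 686.

686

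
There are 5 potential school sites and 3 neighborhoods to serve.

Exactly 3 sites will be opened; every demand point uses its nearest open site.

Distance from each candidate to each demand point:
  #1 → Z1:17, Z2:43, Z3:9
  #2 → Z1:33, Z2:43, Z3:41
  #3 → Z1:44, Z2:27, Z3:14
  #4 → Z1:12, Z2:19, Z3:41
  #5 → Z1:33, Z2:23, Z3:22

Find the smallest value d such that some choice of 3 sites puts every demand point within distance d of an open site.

Open {#1, #2, #4}.
  Farthest demand point is Z2 at distance 19 (to #4); all others are ≤ 19.
With {#1, #3, #4} the worst case is 19.
With {#1, #4, #5} the worst case is 19.
No size-3 selection achieves below 19.

19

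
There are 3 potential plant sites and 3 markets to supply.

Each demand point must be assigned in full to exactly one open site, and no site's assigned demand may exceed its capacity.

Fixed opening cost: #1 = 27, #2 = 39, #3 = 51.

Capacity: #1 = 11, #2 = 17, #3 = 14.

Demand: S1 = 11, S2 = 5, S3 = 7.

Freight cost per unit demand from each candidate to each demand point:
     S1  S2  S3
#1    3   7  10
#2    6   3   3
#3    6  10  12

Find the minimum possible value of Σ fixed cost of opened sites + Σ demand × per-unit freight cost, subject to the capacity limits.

Open {#1, #2}; cheapest assignment that respects the capacities:
  #1 (cap 11, load 11): S1 — cost 11×3 = 33
  #2 (cap 17, load 12): S2, S3 — cost 5×3 + 7×3 = 36
  Shipping 69, fixed 66 → total 135.
  Any other capacity-feasible assignment to {#1, #2} ships for at least 69.
Compare {#1, #2, #3}: its best feasible assignment gives total 186.
Compare {#2, #3}: its best feasible assignment gives total 192.
Every other set of open sites that can feasibly serve all demand totals ≥ 186 even under its best assignment. Minimum: 135.

135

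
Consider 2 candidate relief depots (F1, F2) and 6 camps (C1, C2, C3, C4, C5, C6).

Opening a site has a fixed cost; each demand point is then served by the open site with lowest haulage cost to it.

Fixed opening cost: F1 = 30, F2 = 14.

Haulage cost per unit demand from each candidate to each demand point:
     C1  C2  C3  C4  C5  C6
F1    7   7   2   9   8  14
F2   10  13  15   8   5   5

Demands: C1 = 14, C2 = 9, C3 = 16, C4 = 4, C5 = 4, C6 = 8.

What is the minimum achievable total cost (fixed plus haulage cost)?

329

Open {F1, F2}: assign each demand point to its cheapest open site.
  C1→F1 14×7=98, C2→F1 9×7=63, C3→F1 16×2=32, C4→F2 4×8=32, C5→F2 4×5=20, C6→F2 8×5=40
  haulage cost 285, fixed 44 → total 329.
Compare {F1}: haulage cost 373 + fixed 30 = 403.
Compare {F2}: haulage cost 589 + fixed 14 = 603.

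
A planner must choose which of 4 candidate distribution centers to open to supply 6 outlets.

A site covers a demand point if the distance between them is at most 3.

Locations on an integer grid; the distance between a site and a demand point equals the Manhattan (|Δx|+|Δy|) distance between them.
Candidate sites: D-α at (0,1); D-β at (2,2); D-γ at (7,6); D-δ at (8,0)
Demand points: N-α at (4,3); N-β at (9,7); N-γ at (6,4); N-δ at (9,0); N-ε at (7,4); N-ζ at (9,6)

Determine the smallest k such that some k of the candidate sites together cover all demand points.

Coverage sets (demand points within 3 of each site):
  D-α: {}
  D-β: {N-α}
  D-γ: {N-β, N-γ, N-ε, N-ζ}
  D-δ: {N-δ}
No 2 sites suffice: every size-2 union leaves at least one demand point uncovered.
But {D-β, D-γ, D-δ} covers everything, so the minimum is 3.

3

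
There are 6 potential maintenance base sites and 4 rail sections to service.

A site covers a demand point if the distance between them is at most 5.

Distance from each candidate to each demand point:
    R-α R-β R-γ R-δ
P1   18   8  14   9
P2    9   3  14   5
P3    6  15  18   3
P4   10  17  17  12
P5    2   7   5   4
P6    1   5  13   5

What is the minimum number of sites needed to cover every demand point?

Coverage sets (demand points within 5 of each site):
  P1: {}
  P2: {R-β, R-δ}
  P3: {R-δ}
  P4: {}
  P5: {R-α, R-γ, R-δ}
  P6: {R-α, R-β, R-δ}
No single site covers all 4 demand points.
But {P2, P5} covers everything, so the minimum is 2.

2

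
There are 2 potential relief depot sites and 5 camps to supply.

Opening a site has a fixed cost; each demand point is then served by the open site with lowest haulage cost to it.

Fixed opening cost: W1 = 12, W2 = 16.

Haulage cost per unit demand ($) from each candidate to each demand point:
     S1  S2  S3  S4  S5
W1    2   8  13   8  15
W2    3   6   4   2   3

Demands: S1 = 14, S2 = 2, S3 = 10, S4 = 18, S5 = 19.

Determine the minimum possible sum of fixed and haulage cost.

Open {W1, W2}: assign each demand point to its cheapest open site.
  S1→W1 14×2=28, S2→W2 2×6=12, S3→W2 10×4=40, S4→W2 18×2=36, S5→W2 19×3=57
  haulage cost 173, fixed 28 → total 201.
Compare {W2}: haulage cost 187 + fixed 16 = 203.
Compare {W1}: haulage cost 603 + fixed 12 = 615.

201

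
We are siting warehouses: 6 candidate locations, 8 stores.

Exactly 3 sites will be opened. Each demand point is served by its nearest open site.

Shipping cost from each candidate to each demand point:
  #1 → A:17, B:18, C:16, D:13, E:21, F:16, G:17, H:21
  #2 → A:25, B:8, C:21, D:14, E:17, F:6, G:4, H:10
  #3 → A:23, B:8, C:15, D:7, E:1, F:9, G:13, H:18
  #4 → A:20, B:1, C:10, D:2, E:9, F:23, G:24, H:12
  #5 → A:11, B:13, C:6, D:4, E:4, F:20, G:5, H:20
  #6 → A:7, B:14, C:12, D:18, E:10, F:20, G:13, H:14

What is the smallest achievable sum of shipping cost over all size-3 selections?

44

Open {#2, #4, #5}.
  A→#5 11, B→#4 1, C→#5 6, D→#4 2, E→#5 4, F→#2 6, G→#2 4, H→#2 10  ⇒ total 44.
Compare {#3, #4, #5}: total 47.
Compare {#2, #4, #6}: total 49.
No size-3 selection does better; minimum is 44.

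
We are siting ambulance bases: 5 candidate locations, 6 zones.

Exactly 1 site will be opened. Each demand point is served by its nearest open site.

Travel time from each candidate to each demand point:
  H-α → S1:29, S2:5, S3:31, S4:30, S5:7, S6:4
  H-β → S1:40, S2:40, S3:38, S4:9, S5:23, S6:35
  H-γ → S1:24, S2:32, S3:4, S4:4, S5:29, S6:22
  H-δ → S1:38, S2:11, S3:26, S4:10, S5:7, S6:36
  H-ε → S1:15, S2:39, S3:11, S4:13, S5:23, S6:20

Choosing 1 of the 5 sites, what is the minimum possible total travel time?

Open {H-α}.
  S1→H-α 29, S2→H-α 5, S3→H-α 31, S4→H-α 30, S5→H-α 7, S6→H-α 4  ⇒ total 106.
Compare {H-γ}: total 115.
Compare {H-ε}: total 121.
No size-1 selection does better; minimum is 106.

106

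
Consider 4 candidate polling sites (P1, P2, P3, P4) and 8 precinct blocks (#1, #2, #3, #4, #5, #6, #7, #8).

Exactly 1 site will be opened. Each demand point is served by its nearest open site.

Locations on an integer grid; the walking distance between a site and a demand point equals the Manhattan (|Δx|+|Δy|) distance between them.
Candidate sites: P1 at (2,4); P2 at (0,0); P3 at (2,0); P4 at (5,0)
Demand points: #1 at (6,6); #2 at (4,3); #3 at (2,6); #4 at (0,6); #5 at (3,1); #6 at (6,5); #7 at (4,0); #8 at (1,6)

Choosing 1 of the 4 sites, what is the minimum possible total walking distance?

Open {P1}.
  #1→P1 6, #2→P1 3, #3→P1 2, #4→P1 4, #5→P1 4, #6→P1 5, #7→P1 6, #8→P1 3  ⇒ total 33.
Compare {P3}: total 49.
Compare {P4}: total 51.
No size-1 selection does better; minimum is 33.

33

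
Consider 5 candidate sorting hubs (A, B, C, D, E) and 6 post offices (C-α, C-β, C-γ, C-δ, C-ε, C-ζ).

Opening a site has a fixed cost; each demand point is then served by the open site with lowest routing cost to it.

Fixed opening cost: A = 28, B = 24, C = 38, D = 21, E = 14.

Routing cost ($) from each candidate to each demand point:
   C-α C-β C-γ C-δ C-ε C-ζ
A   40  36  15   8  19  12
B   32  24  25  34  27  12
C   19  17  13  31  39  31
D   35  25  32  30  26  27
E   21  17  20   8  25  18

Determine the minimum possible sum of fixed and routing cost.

123

Open {E}: assign each demand point to its cheapest open site.
  C-α→E 21, C-β→E 17, C-γ→E 20, C-δ→E 8, C-ε→E 25, C-ζ→E 18
  routing cost 109, fixed 14 → total 123.
Compare {A, E}: routing cost 92 + fixed 42 = 134.
Compare {B, E}: routing cost 103 + fixed 38 = 141.
Compare {D, E}: routing cost 109 + fixed 35 = 144.
All other subsets cost ≥ 134. Minimum total cost: 123.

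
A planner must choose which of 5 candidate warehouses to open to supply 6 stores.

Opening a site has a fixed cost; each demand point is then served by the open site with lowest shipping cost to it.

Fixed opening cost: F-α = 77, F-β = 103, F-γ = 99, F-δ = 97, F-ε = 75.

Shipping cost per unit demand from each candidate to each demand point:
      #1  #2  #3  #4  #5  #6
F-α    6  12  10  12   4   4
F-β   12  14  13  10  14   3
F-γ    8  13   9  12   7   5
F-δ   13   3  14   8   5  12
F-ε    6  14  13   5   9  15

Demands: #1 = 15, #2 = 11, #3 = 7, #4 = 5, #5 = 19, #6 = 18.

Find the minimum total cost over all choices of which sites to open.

555

Open {F-α, F-δ}: assign each demand point to its cheapest open site.
  #1→F-α 15×6=90, #2→F-δ 11×3=33, #3→F-α 7×10=70, #4→F-δ 5×8=40, #5→F-α 19×4=76, #6→F-α 18×4=72
  shipping cost 381, fixed 174 → total 555.
Compare {F-α}: shipping cost 500 + fixed 77 = 577.
Compare {F-α, F-δ, F-ε}: shipping cost 366 + fixed 249 = 615.
Compare {F-α, F-ε}: shipping cost 465 + fixed 152 = 617.
All other subsets cost ≥ 577. Minimum total cost: 555.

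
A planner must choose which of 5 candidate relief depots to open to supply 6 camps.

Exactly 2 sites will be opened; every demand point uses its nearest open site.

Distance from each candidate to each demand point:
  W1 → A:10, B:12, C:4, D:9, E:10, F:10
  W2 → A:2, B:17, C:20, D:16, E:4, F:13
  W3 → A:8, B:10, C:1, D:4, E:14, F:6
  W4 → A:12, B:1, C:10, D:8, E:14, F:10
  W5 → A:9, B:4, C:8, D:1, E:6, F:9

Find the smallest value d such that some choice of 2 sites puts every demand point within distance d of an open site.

Open {W3, W5}.
  Farthest demand point is A at distance 8 (to W3); all others are ≤ 8.
With {W1, W5} the worst case is 9.
With {W2, W5} the worst case is 9.
No size-2 selection achieves below 8.

8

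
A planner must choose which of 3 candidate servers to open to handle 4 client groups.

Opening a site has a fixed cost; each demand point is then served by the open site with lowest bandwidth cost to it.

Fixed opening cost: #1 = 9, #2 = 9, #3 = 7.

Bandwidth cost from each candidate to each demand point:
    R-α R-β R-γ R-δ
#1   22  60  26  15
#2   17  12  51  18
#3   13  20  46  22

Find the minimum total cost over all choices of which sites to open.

88

Open {#1, #2}: assign each demand point to its cheapest open site.
  R-α→#2 17, R-β→#2 12, R-γ→#1 26, R-δ→#1 15
  bandwidth cost 70, fixed 18 → total 88.
Compare {#1, #3}: bandwidth cost 74 + fixed 16 = 90.
Compare {#1, #2, #3}: bandwidth cost 66 + fixed 25 = 91.
Compare {#2, #3}: bandwidth cost 89 + fixed 16 = 105.
All other subsets cost ≥ 90. Minimum total cost: 88.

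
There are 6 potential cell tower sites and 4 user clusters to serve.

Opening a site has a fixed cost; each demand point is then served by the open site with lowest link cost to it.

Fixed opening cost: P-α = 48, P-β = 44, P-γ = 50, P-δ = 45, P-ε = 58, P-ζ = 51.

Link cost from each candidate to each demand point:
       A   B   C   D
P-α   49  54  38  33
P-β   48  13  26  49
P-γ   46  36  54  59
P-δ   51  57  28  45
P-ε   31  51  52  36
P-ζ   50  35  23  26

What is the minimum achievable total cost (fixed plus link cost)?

180

Open {P-β}: assign each demand point to its cheapest open site.
  A→P-β 48, B→P-β 13, C→P-β 26, D→P-β 49
  link cost 136, fixed 44 → total 180.
Compare {P-ζ}: link cost 134 + fixed 51 = 185.
Compare {P-β, P-ζ}: link cost 110 + fixed 95 = 205.
Compare {P-β, P-ε}: link cost 106 + fixed 102 = 208.
All other subsets cost ≥ 185. Minimum total cost: 180.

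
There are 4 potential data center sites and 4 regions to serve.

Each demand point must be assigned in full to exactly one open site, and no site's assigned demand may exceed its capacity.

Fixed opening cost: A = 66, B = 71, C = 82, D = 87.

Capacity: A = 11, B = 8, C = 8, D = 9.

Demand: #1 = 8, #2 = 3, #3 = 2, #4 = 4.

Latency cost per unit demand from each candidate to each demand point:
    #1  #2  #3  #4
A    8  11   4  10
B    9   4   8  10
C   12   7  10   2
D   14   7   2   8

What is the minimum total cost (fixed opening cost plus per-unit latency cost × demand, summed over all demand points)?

249

Open {A, C}; cheapest assignment that respects the capacities:
  A (cap 11, load 10): #1, #3 — cost 8×8 + 2×4 = 72
  C (cap 8, load 7): #2, #4 — cost 3×7 + 4×2 = 29
  Shipping 101, fixed 148 → total 249.
  Any other capacity-feasible assignment to {A, C} ships for at least 101.
Compare {A, B}: its best feasible assignment gives total 261.
Compare {A, D}: its best feasible assignment gives total 274.
Every other set of open sites that can feasibly serve all demand totals ≥ 261 even under its best assignment. Minimum: 249.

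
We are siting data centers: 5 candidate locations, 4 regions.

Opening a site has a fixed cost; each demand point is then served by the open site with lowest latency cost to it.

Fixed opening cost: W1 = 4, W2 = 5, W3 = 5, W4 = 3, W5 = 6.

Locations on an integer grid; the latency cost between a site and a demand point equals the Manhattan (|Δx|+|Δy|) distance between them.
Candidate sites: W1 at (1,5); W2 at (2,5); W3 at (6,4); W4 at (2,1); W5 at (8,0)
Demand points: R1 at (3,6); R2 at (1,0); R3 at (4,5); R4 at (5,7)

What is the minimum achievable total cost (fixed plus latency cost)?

19

Open {W2, W4}: assign each demand point to its cheapest open site.
  R1→W2 2, R2→W4 2, R3→W2 2, R4→W2 5
  latency cost 11, fixed 8 → total 19.
Compare {W2}: latency cost 15 + fixed 5 = 20.
Compare {W1}: latency cost 17 + fixed 4 = 21.
Compare {W1, W4}: latency cost 14 + fixed 7 = 21.
All other subsets cost ≥ 20. Minimum total cost: 19.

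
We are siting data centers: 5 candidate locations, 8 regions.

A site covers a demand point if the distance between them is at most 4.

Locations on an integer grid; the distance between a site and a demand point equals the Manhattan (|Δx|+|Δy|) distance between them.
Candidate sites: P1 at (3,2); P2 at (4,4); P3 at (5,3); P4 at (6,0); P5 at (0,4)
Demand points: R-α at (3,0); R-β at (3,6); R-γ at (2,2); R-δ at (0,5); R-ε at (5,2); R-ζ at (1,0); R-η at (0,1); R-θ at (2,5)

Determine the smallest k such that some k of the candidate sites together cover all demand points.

2

Coverage sets (demand points within 4 of each site):
  P1: {R-α, R-β, R-γ, R-ε, R-ζ, R-η, R-θ}
  P2: {R-β, R-γ, R-ε, R-θ}
  P3: {R-γ, R-ε}
  P4: {R-α, R-ε}
  P5: {R-γ, R-δ, R-η, R-θ}
No single site covers all 8 demand points.
But {P1, P5} covers everything, so the minimum is 2.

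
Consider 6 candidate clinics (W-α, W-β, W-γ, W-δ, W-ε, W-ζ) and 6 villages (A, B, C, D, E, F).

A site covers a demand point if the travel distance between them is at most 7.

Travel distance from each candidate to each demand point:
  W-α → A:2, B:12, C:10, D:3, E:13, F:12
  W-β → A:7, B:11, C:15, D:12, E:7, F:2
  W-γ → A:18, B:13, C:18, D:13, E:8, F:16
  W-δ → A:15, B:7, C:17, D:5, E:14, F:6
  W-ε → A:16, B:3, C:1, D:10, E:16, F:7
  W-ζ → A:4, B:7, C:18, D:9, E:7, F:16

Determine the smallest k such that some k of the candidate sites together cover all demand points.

Coverage sets (demand points within 7 of each site):
  W-α: {A, D}
  W-β: {A, E, F}
  W-γ: {}
  W-δ: {B, D, F}
  W-ε: {B, C, F}
  W-ζ: {A, B, E}
No 2 sites suffice: every size-2 union leaves at least one demand point uncovered.
But {W-α, W-β, W-ε} covers everything, so the minimum is 3.

3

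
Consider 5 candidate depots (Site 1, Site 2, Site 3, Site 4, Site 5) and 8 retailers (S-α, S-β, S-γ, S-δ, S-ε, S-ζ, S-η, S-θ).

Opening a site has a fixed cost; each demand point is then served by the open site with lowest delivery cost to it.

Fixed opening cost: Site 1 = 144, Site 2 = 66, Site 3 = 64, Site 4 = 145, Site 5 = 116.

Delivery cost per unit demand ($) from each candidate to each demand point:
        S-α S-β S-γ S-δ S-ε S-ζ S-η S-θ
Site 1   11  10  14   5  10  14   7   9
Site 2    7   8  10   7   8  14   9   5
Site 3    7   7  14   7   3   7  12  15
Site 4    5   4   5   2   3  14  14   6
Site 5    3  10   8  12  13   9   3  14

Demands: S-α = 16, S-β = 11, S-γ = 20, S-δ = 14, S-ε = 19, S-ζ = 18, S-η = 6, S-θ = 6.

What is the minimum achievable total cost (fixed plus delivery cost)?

752

Open {Site 3, Site 4}: assign each demand point to its cheapest open site.
  S-α→Site 4 16×5=80, S-β→Site 4 11×4=44, S-γ→Site 4 20×5=100, S-δ→Site 4 14×2=28, S-ε→Site 3 19×3=57, S-ζ→Site 3 18×7=126, S-η→Site 3 6×12=72, S-θ→Site 4 6×6=36
  delivery cost 543, fixed 209 → total 752.
Compare {Site 4, Site 5}: delivery cost 493 + fixed 261 = 754.
Compare {Site 3, Site 4, Site 5}: delivery cost 457 + fixed 325 = 782.
Compare {Site 2, Site 3, Site 4}: delivery cost 519 + fixed 275 = 794.
All other subsets cost ≥ 754. Minimum total cost: 752.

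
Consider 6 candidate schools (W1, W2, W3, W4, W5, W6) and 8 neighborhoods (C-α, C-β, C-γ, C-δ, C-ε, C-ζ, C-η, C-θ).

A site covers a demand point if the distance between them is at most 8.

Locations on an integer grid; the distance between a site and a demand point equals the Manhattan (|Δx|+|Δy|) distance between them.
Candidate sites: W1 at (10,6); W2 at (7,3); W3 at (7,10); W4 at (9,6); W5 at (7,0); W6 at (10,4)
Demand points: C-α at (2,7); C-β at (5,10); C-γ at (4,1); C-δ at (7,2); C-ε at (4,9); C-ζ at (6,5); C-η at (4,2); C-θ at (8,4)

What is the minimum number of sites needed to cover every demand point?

Coverage sets (demand points within 8 of each site):
  W1: {C-δ, C-ζ, C-θ}
  W2: {C-γ, C-δ, C-ζ, C-η, C-θ}
  W3: {C-α, C-β, C-δ, C-ε, C-ζ, C-θ}
  W4: {C-α, C-β, C-δ, C-ε, C-ζ, C-θ}
  W5: {C-γ, C-δ, C-ζ, C-η, C-θ}
  W6: {C-δ, C-ζ, C-η, C-θ}
No single site covers all 8 demand points.
But {W2, W3} covers everything, so the minimum is 2.

2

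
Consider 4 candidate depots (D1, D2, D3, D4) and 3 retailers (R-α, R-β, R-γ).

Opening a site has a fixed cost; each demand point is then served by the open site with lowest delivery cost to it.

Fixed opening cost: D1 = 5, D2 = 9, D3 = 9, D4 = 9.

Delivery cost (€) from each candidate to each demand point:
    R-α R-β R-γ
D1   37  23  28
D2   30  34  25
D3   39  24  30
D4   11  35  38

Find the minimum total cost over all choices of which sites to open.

Open {D1, D4}: assign each demand point to its cheapest open site.
  R-α→D4 11, R-β→D1 23, R-γ→D1 28
  delivery cost 62, fixed 14 → total 76.
Compare {D1, D2, D4}: delivery cost 59 + fixed 23 = 82.
Compare {D3, D4}: delivery cost 65 + fixed 18 = 83.
Compare {D1, D3, D4}: delivery cost 62 + fixed 23 = 85.
All other subsets cost ≥ 82. Minimum total cost: 76.

76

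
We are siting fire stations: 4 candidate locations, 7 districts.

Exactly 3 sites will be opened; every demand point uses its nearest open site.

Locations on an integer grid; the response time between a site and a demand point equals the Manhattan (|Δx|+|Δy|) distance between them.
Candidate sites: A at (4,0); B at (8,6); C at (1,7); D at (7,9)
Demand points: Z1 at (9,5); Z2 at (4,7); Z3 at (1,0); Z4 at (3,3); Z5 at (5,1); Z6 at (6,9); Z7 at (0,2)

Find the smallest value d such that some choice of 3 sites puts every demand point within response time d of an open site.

6

Open {A, B, C}.
  Farthest demand point is Z7 at response time 6 (to A); all others are ≤ 6.
With {A, B, D} the worst case is 6.
With {A, C, D} the worst case is 6.
No size-3 selection achieves below 6.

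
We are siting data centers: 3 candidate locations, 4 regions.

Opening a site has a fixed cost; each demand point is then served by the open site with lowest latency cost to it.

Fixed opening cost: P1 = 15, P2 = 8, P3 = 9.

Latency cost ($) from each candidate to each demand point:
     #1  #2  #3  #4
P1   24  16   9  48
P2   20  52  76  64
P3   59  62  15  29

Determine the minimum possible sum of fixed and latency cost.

102

Open {P1, P3}: assign each demand point to its cheapest open site.
  #1→P1 24, #2→P1 16, #3→P1 9, #4→P3 29
  latency cost 78, fixed 24 → total 102.
Compare {P1, P2, P3}: latency cost 74 + fixed 32 = 106.
Compare {P1}: latency cost 97 + fixed 15 = 112.
Compare {P1, P2}: latency cost 93 + fixed 23 = 116.
All other subsets cost ≥ 106. Minimum total cost: 102.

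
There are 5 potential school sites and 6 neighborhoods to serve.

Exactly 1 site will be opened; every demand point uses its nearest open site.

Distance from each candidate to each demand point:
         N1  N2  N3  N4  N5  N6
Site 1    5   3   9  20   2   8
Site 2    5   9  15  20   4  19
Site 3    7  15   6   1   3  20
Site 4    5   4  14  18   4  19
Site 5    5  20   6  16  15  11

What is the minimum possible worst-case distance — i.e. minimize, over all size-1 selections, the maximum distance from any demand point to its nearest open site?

Open {Site 4}.
  Farthest demand point is N6 at distance 19 (to Site 4); all others are ≤ 19.
With {Site 1} the worst case is 20.
With {Site 2} the worst case is 20.
No size-1 selection achieves below 19.

19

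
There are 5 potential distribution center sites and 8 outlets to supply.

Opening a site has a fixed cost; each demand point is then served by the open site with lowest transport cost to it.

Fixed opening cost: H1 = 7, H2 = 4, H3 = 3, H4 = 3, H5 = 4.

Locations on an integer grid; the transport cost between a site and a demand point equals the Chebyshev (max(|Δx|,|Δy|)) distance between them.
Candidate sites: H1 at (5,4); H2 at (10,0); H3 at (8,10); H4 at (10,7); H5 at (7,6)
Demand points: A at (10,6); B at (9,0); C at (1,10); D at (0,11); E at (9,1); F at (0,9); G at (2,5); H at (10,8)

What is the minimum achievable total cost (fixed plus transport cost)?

Open {H1, H2, H4}: assign each demand point to its cheapest open site.
  A→H4 1, B→H2 1, C→H1 6, D→H1 7, E→H2 1, F→H1 5, G→H1 3, H→H4 1
  transport cost 25, fixed 14 → total 39.
Compare {H2, H4, H5}: transport cost 29 + fixed 11 = 40.
Compare {H1, H4}: transport cost 31 + fixed 10 = 41.
Compare {H2, H5}: transport cost 33 + fixed 8 = 41.
All other subsets cost ≥ 40. Minimum total cost: 39.

39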